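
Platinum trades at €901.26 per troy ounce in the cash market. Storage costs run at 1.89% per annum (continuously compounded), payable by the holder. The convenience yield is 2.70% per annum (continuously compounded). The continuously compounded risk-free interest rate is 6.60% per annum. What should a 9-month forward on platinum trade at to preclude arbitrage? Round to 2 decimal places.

€941.26 per troy ounce

Net carry = r + u − y = 0.0660 + 0.0189 − 0.0270 = 0.0579
F = S·e^((r+u−y)T) = 901.26 · e^(0.0579 × 9/12) = 901.26 · e^0.043425
= 901.26 × 1.044382 = €941.26 per troy ounce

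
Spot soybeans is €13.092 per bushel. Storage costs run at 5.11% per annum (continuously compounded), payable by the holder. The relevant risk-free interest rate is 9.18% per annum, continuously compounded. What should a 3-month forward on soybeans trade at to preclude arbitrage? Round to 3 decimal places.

Net carry = r + u − y = 0.0918 + 0.0511 − 0.0000 = 0.1429
F = S·e^((r+u−y)T) = 13.092 · e^(0.1429 × 3/12) = 13.092 · e^0.035725
= 13.092 × 1.036371 = €13.568 per bushel

€13.568 per bushel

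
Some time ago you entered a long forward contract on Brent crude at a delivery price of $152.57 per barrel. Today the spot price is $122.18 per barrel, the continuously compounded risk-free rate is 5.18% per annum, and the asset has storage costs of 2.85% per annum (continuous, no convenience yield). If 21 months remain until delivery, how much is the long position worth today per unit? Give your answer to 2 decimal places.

Current fair forward for the remaining 21 months: F = S·e^((r + u)·T), (r + u) = 0.0518 + 0.0285 = 0.0803
F = 122.18 · e^(0.0803 × 21/12) = 122.18 × 1.150878 = 140.6143
Value of long forward = (F − K)·e^(−rT) = (140.6143 − 152.57) · e^(−0.0518·21/12)
= -11.9557 × 0.913337 = -10.92

-$10.92 per barrel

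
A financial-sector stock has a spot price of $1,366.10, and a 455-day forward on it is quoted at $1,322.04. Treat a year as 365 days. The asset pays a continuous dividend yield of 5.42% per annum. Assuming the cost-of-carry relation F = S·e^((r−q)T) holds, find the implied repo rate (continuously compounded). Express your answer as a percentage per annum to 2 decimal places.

2.79%

From F = S·e^((r−q)T): (r − q) = ln(F/S)/T
ln(1322.04/1366.10) = ln(0.967748) = -0.032784
(r − q) = -0.032784 / (455/365) = -0.026299
r = ln(F/S)/T + q = -0.026299 + 0.0542 = 0.027901
r = 2.79%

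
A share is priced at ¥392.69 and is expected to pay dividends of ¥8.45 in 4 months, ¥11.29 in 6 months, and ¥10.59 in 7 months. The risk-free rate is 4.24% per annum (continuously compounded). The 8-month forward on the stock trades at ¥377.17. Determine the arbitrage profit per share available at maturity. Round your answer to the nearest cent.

PV(dividends) I = 8.45·e^(−0.0424·4/12) + 11.29·e^(−0.0424·6/12) + 10.59·e^(−0.0424·7/12) = 29.7159
Fair forward F* = (S − I)·e^(rT) = (392.69 − 29.7159)·e^0.028267 = 362.9741 × 1.028670 = 373.3806
Market ¥377.17 > fair 373.3806: forward overpriced → cash-and-carry (borrow at r, buy the stock and collect the dividends, short the forward).
Profit at T = |F_mkt − F*| = |377.17 − 373.3806| = ¥3.79 per share

¥3.79 per share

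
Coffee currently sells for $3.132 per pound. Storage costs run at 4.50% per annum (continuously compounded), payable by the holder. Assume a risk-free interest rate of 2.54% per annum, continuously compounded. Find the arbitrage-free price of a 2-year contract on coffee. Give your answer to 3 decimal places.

$3.606 per pound

Net carry = r + u − y = 0.0254 + 0.0450 − 0.0000 = 0.0704
F = S·e^((r+u−y)T) = 3.132 · e^(0.0704 × 2) = 3.132 · e^0.140800
= 3.132 × 1.151194 = $3.606 per pound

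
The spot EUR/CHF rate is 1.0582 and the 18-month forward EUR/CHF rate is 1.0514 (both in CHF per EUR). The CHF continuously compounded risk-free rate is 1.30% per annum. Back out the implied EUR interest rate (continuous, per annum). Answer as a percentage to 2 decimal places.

1.73%

F = S·e^((r_CHF − r_EUR)T) ⇒ r_EUR = r_CHF − ln(F/S)/T
ln(1.0514/1.0582) = -0.006447; /(18/12) = -0.004298
r_EUR = 0.0130 + 0.004298 = 0.017298
r_EUR = 1.73%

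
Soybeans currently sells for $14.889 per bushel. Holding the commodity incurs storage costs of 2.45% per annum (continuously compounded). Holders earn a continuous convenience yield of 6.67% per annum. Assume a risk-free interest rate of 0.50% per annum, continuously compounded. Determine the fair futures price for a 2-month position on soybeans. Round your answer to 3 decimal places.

Net carry = r + u − y = 0.0050 + 0.0245 − 0.0667 = -0.0372
F = S·e^((r+u−y)T) = 14.889 · e^(-0.0372 × 2/12) = 14.889 · e^-0.006200
= 14.889 × 0.993819 = $14.797 per bushel

$14.797 per bushel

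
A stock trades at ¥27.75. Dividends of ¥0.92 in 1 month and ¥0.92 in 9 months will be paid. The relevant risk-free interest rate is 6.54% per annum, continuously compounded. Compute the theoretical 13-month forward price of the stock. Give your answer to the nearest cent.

¥27.86

PV(dividends) I = 0.92·e^(−0.0654·1/12) + 0.92·e^(−0.0654·9/12)
I = 0.9150 + 0.8760 = 1.7910
F = (S − I)·e^(rT) = (27.75 − 1.7910) · e^(0.0654·13/12)
= 25.9590 · e^0.070850 = 25.9590 × 1.073420 = ¥27.86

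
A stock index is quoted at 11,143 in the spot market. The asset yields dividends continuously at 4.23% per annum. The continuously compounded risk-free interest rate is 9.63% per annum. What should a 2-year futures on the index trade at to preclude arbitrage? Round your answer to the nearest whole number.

12,414

F = S·e^((r − q)T) = 11143 · e^((0.0963 − 0.0423) × 2)
= 11143 · e^0.108000 = 11143 × 1.114048
F = 12,414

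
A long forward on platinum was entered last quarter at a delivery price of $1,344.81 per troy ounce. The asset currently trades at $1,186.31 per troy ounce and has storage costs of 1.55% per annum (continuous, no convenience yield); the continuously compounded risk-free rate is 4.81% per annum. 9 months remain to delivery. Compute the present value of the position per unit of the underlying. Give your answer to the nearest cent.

Current fair forward for the remaining 9 months: F = S·e^((r + u)·T), (r + u) = 0.0481 + 0.0155 = 0.0636
F = 1186.31 · e^(0.0636 × 9/12) = 1186.31 × 1.04885595 = 1244.2683
Value of long forward = (F − K)·e^(−rT) = (1244.2683 − 1344.81) · e^(−0.0481·9/12)
= -100.5417 × 0.96456795 = -96.98

-$96.98 per troy ounce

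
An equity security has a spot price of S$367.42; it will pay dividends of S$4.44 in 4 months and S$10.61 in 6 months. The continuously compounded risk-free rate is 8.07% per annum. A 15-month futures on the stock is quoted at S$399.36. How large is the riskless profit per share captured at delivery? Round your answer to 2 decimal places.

S$9.00 per share

PV(dividends) I = 4.44·e^(−0.0807·4/12) + 10.61·e^(−0.0807·6/12) = 14.5126
Fair futures F* = (S − I)·e^(rT) = (367.42 − 14.5126)·e^0.100875 = 352.9074 × 1.106138 = 390.3643
Market S$399.36 > fair 390.3643: forward overpriced → cash-and-carry (borrow at r, buy the stock and collect the dividends, short the forward).
Profit at T = |F_mkt − F*| = |399.36 − 390.3643| = S$9.00 per share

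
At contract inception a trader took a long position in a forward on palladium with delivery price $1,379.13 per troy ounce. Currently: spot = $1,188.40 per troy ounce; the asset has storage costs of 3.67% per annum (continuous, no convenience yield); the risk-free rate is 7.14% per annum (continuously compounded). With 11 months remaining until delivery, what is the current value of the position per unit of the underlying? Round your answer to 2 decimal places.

Current fair forward for the remaining 11 months: F = S·e^((r + u)·T), (r + u) = 0.0714 + 0.0367 = 0.1081
F = 1188.40 · e^(0.1081 × 11/12) = 1188.40 × 1.10416751 = 1312.1927
Value of long forward = (F − K)·e^(−rT) = (1312.1927 − 1379.13) · e^(−0.0714·11/12)
= -66.9373 × 0.93664588 = -62.70

-$62.70 per troy ounce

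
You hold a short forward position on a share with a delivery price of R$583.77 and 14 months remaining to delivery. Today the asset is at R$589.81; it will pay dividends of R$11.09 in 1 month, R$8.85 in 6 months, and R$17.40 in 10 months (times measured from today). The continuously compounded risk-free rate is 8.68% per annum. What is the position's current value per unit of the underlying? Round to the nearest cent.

-R$26.59

PV(remaining dividends) I = 11.09·e^(−0.0868·1/12) + 8.85·e^(−0.0868·6/12) + 17.40·e^(−0.0868·10/12) = 35.6700
Current forward F = (S − I)·e^(rT) = (589.81 − 35.6700)·e^(0.0868·14/12) = 554.1400 × 1.106572 = 613.1958
Value (long) = (F − K)·e^(−rT) = (613.1958 − 583.77) × 0.903692 = 26.5919
Short position value = −(long value) = -R$26.59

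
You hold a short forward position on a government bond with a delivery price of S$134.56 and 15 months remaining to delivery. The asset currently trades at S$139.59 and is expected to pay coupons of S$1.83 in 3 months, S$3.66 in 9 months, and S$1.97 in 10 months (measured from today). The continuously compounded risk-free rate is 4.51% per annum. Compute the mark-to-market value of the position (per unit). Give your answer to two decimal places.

PV(remaining coupons) I = 1.83·e^(−0.0451·3/12) + 3.66·e^(−0.0451·9/12) + 1.97·e^(−0.0451·10/12) = 7.2451
Current forward F = (S − I)·e^(rT) = (139.59 − 7.2451)·e^(0.0451·15/12) = 132.3449 × 1.057994 = 140.0201
Value (long) = (F − K)·e^(−rT) = (140.0201 − 134.56) × 0.945185 = 5.1608
Short position value = −(long value) = -S$5.16

-S$5.16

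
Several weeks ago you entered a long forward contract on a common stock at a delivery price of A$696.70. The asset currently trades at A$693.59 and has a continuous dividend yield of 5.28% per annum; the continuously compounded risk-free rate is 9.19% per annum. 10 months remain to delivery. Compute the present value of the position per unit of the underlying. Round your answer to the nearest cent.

A$18.40

Current fair forward for the remaining 10 months: F = S·e^((r − q)·T), (r − q) = 0.0919 − 0.0528 = 0.0391
F = 693.59 · e^(0.0391 × 10/12) = 693.59 × 1.033120 = 716.5617
Value of long forward = (F − K)·e^(−rT) = (716.5617 − 696.70) · e^(−0.0919·10/12)
= 19.8617 × 0.926276 = 18.40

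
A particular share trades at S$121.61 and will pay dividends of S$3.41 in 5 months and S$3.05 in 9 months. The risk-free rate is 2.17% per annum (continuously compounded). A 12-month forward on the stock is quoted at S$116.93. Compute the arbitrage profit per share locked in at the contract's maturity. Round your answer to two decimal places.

S$0.83 per share

PV(dividends) I = 3.41·e^(−0.0217·5/12) + 3.05·e^(−0.0217·9/12) = 6.3801
Fair forward F* = (S − I)·e^(rT) = (121.61 − 6.3801)·e^0.021700 = 115.2299 × 1.021937 = 117.7577
Market S$116.93 < fair 117.7577: forward underpriced → reverse cash-and-carry (short the stock, invest proceeds at r, pay the dividends, go long the forward).
Profit at T = |F_mkt − F*| = |116.93 − 117.7577| = S$0.83 per share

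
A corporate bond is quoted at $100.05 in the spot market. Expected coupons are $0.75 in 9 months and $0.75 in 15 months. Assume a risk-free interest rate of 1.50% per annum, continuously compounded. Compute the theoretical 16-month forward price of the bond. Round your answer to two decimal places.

$100.56

PV(coupons) I = 0.75·e^(−0.0150·9/12) + 0.75·e^(−0.0150·15/12)
I = 0.7416 + 0.7361 = 1.4777
F = (S − I)·e^(rT) = (100.05 − 1.4777) · e^(0.0150·16/12)
= 98.5723 · e^0.020000 = 98.5723 × 1.020201 = $100.56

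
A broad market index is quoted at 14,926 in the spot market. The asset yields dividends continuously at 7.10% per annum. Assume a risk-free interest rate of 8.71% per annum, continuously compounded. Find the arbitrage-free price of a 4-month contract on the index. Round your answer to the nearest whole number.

F = S·e^((r − q)T) = 14926 · e^((0.0871 − 0.0710) × 4/12)
= 14926 · e^0.005367 = 14926 × 1.005381
F = 15,006

15,006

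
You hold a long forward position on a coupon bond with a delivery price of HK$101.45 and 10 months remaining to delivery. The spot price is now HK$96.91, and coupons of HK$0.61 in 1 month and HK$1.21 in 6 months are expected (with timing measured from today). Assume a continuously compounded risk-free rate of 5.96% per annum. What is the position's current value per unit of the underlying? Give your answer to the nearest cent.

PV(remaining coupons) I = 0.61·e^(−0.0596·1/12) + 1.21·e^(−0.0596·6/12) = 1.7815
Current forward F = (S − I)·e^(rT) = (96.91 − 1.7815)·e^(0.0596·10/12) = 95.1285 × 1.050921 = 99.9725
Value (long) = (F − K)·e^(−rT) = (99.9725 − 101.45) × 0.951547 = -1.4059
Value = -HK$1.41

-HK$1.41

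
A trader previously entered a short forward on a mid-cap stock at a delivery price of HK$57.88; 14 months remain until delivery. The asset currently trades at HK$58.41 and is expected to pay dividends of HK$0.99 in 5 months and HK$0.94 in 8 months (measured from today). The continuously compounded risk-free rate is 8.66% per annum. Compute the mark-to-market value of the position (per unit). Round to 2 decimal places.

PV(remaining dividends) I = 0.99·e^(−0.0866·5/12) + 0.94·e^(−0.0866·8/12) = 1.8422
Current forward F = (S − I)·e^(rT) = (58.41 − 1.8422)·e^(0.0866·14/12) = 56.5678 × 1.106314 = 62.5817
Value (long) = (F − K)·e^(−rT) = (62.5817 − 57.88) × 0.903903 = 4.2499
Short position value = −(long value) = -HK$4.25

-HK$4.25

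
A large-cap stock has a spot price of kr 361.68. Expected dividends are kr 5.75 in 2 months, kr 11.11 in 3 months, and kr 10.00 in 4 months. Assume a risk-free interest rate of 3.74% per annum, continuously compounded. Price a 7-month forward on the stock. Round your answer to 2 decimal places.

kr 342.47

PV(dividends) I = 5.75·e^(−0.0374·2/12) + 11.11·e^(−0.0374·3/12) + 10.00·e^(−0.0374·4/12)
I = 5.7143 + 11.0066 + 9.8761 = 26.5970
F = (S − I)·e^(rT) = (361.68 − 26.5970) · e^(0.0374·7/12)
= 335.0830 · e^0.021817 = 335.0830 × 1.022057 = kr 342.47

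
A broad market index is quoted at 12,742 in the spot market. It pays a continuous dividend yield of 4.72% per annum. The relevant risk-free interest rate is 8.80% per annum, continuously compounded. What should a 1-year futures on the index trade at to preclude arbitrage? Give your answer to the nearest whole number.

F = S·e^((r − q)T) = 12742 · e^((0.0880 − 0.0472) × 1)
= 12742 · e^0.040800 = 12742 × 1.041644
F = 13,273

13,273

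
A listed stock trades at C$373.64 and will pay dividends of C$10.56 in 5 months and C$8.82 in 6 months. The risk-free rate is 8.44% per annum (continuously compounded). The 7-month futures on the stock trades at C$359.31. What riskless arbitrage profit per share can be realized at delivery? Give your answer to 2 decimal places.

PV(dividends) I = 10.56·e^(−0.0844·5/12) + 8.82·e^(−0.0844·6/12) = 18.6506
Fair futures F* = (S − I)·e^(rT) = (373.64 − 18.6506)·e^0.049233 = 354.9894 × 1.050465 = 372.9039
Market C$359.31 < fair 372.9039: forward underpriced → reverse cash-and-carry (short the stock, invest proceeds at r, pay the dividends, go long the forward).
Profit at T = |F_mkt − F*| = |359.31 − 372.9039| = C$13.59 per share

C$13.59 per share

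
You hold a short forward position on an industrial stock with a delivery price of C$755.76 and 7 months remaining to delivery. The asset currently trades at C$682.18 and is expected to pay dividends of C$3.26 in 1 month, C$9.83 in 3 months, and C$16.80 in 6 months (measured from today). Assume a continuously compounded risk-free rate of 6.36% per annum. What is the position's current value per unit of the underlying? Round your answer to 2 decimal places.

PV(remaining dividends) I = 3.26·e^(−0.0636·1/12) + 9.83·e^(−0.0636·3/12) + 16.80·e^(−0.0636·6/12) = 29.1919
Current forward F = (S − I)·e^(rT) = (682.18 − 29.1919)·e^(0.0636·7/12) = 652.9881 × 1.037797 = 677.6691
Value (long) = (F − K)·e^(−rT) = (677.6691 − 755.76) × 0.963580 = -75.2468
Short position value = −(long value) = C$75.25

C$75.25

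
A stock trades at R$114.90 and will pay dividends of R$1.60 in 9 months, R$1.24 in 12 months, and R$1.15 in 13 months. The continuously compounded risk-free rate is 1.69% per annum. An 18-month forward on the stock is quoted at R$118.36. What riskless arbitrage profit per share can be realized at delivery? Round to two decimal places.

R$4.54 per share

PV(dividends) I = 1.60·e^(−0.0169·9/12) + 1.24·e^(−0.0169·12/12) + 1.15·e^(−0.0169·13/12) = 3.9282
Fair forward F* = (S − I)·e^(rT) = (114.90 − 3.9282)·e^0.025350 = 110.9718 × 1.025674 = 113.8209
Market R$118.36 > fair 113.8209: forward overpriced → cash-and-carry (borrow at r, buy the stock and collect the dividends, short the forward).
Profit at T = |F_mkt − F*| = |118.36 − 113.8209| = R$4.54 per share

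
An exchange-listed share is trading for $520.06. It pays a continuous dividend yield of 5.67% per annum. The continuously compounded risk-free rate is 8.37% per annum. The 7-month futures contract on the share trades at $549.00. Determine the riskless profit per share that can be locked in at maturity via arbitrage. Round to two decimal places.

Fair futures: F* = S·e^(carry·T), with carry = (r − q) = 0.0837 − 0.0567 = 0.0270
F* = 520.06 · e^(0.0270 × 7/12) = 520.06 · e^0.015750 = 520.06 × 1.015875 = $528.3160
Market $549.00 > fair $528.3160: forward overpriced → cash-and-carry (buy spot, short the forward).
At maturity, profit = |F_mkt − F*| = |549.00 − 528.3160| = $20.68 per share

$20.68 per share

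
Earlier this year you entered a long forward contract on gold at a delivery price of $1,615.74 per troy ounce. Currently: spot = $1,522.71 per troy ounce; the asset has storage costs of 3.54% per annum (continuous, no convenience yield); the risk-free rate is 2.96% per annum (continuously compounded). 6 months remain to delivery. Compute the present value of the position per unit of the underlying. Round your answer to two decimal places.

Current fair forward for the remaining 6 months: F = S·e^((r + u)·T), (r + u) = 0.0296 + 0.0354 = 0.0650
F = 1522.71 · e^(0.0650 × 6/12) = 1522.71 × 1.03303389 = 1573.0110
Value of long forward = (F − K)·e^(−rT) = (1573.0110 − 1615.74) · e^(−0.0296·6/12)
= -42.7290 × 0.98530898 = -42.10

-$42.10 per troy ounce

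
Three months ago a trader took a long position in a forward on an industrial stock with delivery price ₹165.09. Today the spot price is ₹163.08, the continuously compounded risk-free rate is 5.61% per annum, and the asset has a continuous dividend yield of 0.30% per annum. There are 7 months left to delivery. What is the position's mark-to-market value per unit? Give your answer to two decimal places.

₹3.02

Current fair forward for the remaining 7 months: F = S·e^((r − q)·T), (r − q) = 0.0561 − 0.0030 = 0.0531
F = 163.08 · e^(0.0531 × 7/12) = 163.08 × 1.031460 = 168.2105
Value of long forward = (F − K)·e^(−rT) = (168.2105 − 165.09) · e^(−0.0561·7/12)
= 3.1205 × 0.967805 = 3.02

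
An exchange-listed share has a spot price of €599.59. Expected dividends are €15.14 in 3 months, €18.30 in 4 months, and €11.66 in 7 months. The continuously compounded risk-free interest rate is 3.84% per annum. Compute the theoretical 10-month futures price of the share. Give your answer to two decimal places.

PV(dividends) I = 15.14·e^(−0.0384·3/12) + 18.30·e^(−0.0384·4/12) + 11.66·e^(−0.0384·7/12)
I = 14.9954 + 18.0673 + 11.4017 = 44.4644
F = (S − I)·e^(rT) = (599.59 − 44.4644) · e^(0.0384·10/12)
= 555.1256 · e^0.032000 = 555.1256 × 1.032518 = €573.18

€573.18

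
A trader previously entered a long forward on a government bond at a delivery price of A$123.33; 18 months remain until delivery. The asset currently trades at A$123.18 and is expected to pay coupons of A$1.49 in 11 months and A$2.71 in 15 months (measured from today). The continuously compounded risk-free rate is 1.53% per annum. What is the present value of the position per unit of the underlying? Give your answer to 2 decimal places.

PV(remaining coupons) I = 1.49·e^(−0.0153·11/12) + 2.71·e^(−0.0153·15/12) = 4.1279
Current forward F = (S − I)·e^(rT) = (123.18 − 4.1279)·e^(0.0153·18/12) = 119.0521 × 1.023215 = 121.8159
Value (long) = (F − K)·e^(−rT) = (121.8159 − 123.33) × 0.977311 = -1.4797
Value = -A$1.48

-A$1.48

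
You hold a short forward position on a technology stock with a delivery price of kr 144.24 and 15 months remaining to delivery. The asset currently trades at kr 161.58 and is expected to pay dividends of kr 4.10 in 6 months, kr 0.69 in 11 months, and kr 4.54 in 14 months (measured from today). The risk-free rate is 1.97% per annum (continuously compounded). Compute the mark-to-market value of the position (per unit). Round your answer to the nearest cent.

-kr 11.67

PV(remaining dividends) I = 4.10·e^(−0.0197·6/12) + 0.69·e^(−0.0197·11/12) + 4.54·e^(−0.0197·14/12) = 9.1743
Current forward F = (S − I)·e^(rT) = (161.58 − 9.1743)·e^(0.0197·15/12) = 152.4057 × 1.024931 = 156.2053
Value (long) = (F − K)·e^(−rT) = (156.2053 − 144.24) × 0.975676 = 11.6743
Short position value = −(long value) = -kr 11.67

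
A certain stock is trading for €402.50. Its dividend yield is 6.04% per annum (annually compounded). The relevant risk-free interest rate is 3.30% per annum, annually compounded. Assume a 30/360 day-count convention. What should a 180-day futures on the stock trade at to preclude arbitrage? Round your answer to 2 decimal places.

€397.27

F = S · (1+r)^T / (1+q)^T
= 402.50 × 1.016366 / 1.029757 = 402.50 × 0.986996
F = €397.27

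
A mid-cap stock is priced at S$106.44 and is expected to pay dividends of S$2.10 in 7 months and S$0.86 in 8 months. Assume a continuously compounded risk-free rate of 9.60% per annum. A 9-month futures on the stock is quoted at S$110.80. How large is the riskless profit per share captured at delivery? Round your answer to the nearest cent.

S$0.59 per share

PV(dividends) I = 2.10·e^(−0.0960·7/12) + 0.86·e^(−0.0960·8/12) = 2.7923
Fair futures F* = (S − I)·e^(rT) = (106.44 − 2.7923)·e^0.072000 = 103.6477 × 1.074655 = 111.3855
Market S$110.80 < fair 111.3855: forward underpriced → reverse cash-and-carry (short the stock, invest proceeds at r, pay the dividends, go long the forward).
Profit at T = |F_mkt − F*| = |110.80 − 111.3855| = S$0.59 per share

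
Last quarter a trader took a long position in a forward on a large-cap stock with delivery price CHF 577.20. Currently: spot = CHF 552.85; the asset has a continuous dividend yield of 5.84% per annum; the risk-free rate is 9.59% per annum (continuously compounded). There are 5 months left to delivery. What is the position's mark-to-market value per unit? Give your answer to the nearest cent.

-CHF 15.03

Current fair forward for the remaining 5 months: F = S·e^((r − q)·T), (r − q) = 0.0959 − 0.0584 = 0.0375
F = 552.85 · e^(0.0375 × 5/12) = 552.85 × 1.015748 = 561.5563
Value of long forward = (F − K)·e^(−rT) = (561.5563 − 577.20) · e^(−0.0959·5/12)
= -15.6437 × 0.960829 = -15.03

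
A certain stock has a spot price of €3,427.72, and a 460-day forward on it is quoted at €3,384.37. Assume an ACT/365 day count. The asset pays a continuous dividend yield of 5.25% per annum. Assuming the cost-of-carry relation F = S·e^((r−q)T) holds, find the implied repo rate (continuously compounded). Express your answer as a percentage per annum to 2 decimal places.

From F = S·e^((r−q)T): (r − q) = ln(F/S)/T
ln(3384.37/3427.72) = ln(0.987353) = -0.012728
(r − q) = -0.012728 / (460/365) = -0.010099
r = ln(F/S)/T + q = -0.010099 + 0.0525 = 0.042401
r = 4.24%

4.24%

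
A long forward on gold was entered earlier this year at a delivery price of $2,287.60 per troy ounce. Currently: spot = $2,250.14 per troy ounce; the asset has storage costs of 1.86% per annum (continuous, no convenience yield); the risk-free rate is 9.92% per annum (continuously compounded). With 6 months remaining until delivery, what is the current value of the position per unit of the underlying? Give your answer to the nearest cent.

Current fair forward for the remaining 6 months: F = S·e^((r + u)·T), (r + u) = 0.0992 + 0.0186 = 0.1178
F = 2250.14 · e^(0.1178 × 6/12) = 2250.14 × 1.06066917 = 2386.6541
Value of long forward = (F − K)·e^(−rT) = (2386.6541 − 2287.60) · e^(−0.0992·6/12)
= 99.0541 × 0.95160999 = 94.26

$94.26 per troy ounce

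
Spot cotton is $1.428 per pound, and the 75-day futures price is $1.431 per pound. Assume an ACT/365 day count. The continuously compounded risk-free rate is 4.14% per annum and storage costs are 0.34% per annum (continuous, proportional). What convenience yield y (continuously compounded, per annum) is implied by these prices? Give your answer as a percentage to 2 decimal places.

F = S·e^((r+u−y)T) ⇒ (r+u−y) = ln(F/S)/T
ln(1.431/1.428) = 0.002099; /T ⇒ 0.010215
y = r + u − ln(F/S)/T = 0.0414 + 0.0034 − 0.010215 = 0.034585
y = 3.46%

3.46%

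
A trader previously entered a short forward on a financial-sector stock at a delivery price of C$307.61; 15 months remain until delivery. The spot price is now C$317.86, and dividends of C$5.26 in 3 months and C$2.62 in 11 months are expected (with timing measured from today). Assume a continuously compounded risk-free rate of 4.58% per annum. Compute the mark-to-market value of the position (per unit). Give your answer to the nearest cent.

-C$19.65

PV(remaining dividends) I = 5.26·e^(−0.0458·3/12) + 2.62·e^(−0.0458·11/12) = 7.7124
Current forward F = (S − I)·e^(rT) = (317.86 − 7.7124)·e^(0.0458·15/12) = 310.1476 × 1.058921 = 328.4218
Value (long) = (F − K)·e^(−rT) = (328.4218 − 307.61) × 0.944358 = 19.6538
Short position value = −(long value) = -C$19.65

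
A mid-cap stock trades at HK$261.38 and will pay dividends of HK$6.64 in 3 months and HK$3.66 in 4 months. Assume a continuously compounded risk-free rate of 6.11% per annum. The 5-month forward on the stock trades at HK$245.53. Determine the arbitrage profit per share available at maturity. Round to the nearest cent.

PV(dividends) I = 6.64·e^(−0.0611·3/12) + 3.66·e^(−0.0611·4/12) = 10.1256
Fair forward F* = (S − I)·e^(rT) = (261.38 − 10.1256)·e^0.025458 = 251.2544 × 1.025785 = 257.7330
Market HK$245.53 < fair 257.7330: forward underpriced → reverse cash-and-carry (short the stock, invest proceeds at r, pay the dividends, go long the forward).
Profit at T = |F_mkt − F*| = |245.53 − 257.7330| = HK$12.20 per share

HK$12.20 per share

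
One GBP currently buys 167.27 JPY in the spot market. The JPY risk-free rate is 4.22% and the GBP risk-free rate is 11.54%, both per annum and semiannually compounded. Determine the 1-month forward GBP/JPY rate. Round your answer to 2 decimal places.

166.29

By covered interest parity, F = S · (1+r_JPY/2)^(2T) / (1+r_GBP/2)^(2T)
= 167.27 × 1.003486 / 1.009393 = 167.27 × 0.994148
F = 166.29 JPY per GBP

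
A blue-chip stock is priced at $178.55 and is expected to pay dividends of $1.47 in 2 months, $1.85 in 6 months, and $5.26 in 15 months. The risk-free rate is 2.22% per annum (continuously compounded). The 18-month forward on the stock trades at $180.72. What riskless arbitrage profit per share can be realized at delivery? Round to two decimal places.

PV(dividends) I = 1.47·e^(−0.0222·2/12) + 1.85·e^(−0.0222·6/12) + 5.26·e^(−0.0222·15/12) = 8.4102
Fair forward F* = (S − I)·e^(rT) = (178.55 − 8.4102)·e^0.033300 = 170.1398 × 1.033861 = 175.9009
Market $180.72 > fair 175.9009: forward overpriced → cash-and-carry (borrow at r, buy the stock and collect the dividends, short the forward).
Profit at T = |F_mkt − F*| = |180.72 − 175.9009| = $4.82 per share

$4.82 per share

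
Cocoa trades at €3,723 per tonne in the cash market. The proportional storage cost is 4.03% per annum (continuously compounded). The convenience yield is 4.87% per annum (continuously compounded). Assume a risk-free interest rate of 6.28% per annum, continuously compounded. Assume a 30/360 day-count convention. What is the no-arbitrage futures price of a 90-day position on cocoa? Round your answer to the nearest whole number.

€3,774 per tonne

Net carry = r + u − y = 0.0628 + 0.0403 − 0.0487 = 0.0544
F = S·e^((r+u−y)T) = 3723 · e^(0.0544 × 90/360) = 3723 · e^0.013600
= 3723 × 1.013693 = €3,774 per tonne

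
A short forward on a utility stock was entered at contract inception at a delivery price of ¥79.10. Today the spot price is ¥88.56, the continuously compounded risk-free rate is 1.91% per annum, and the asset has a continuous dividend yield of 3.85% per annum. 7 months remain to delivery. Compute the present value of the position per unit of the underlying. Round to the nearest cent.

Current fair forward for the remaining 7 months: F = S·e^((r − q)·T), (r − q) = 0.0191 − 0.0385 = -0.0194
F = 88.56 · e^(-0.0194 × 7/12) = 88.56 × 0.988747 = 87.5634
Value of long forward = (F − K)·e^(−rT) = (87.5634 − 79.10) · e^(−0.0191·7/12)
= 8.4634 × 0.988920 = 8.37
Short position value = −(long value) = -¥8.37

-¥8.37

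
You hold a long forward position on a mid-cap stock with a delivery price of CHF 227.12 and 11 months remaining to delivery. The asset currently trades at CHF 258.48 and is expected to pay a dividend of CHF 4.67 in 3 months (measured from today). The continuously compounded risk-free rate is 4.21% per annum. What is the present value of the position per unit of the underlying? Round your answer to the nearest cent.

CHF 35.34

PV(remaining dividends) I = 4.67·e^(−0.0421·3/12) = 4.6211
Current forward F = (S − I)·e^(rT) = (258.48 − 4.6211)·e^(0.0421·11/12) = 253.8589 × 1.039346 = 263.8472
Value (long) = (F − K)·e^(−rT) = (263.8472 − 227.12) × 0.962144 = 35.3369
Value = CHF 35.34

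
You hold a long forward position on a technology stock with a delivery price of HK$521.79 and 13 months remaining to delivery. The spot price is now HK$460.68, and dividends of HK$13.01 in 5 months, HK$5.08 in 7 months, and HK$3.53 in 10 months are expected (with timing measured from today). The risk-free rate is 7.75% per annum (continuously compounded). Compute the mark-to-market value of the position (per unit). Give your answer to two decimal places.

-HK$39.85

PV(remaining dividends) I = 13.01·e^(−0.0775·5/12) + 5.08·e^(−0.0775·7/12) + 3.53·e^(−0.0775·10/12) = 20.7613
Current forward F = (S − I)·e^(rT) = (460.68 − 20.7613)·e^(0.0775·13/12) = 439.9187 × 1.087584 = 478.4485
Value (long) = (F − K)·e^(−rT) = (478.4485 − 521.79) × 0.919470 = -39.8512
Value = -HK$39.85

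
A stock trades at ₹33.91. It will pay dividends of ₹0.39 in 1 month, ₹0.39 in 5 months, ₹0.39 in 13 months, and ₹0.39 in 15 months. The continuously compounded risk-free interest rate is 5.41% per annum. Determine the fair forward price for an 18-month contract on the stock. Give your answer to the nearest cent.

PV(dividends) I = 0.39·e^(−0.0541·1/12) + 0.39·e^(−0.0541·5/12) + 0.39·e^(−0.0541·13/12) + 0.39·e^(−0.0541·15/12)
I = 0.3882 + 0.3813 + 0.3678 + 0.3645 = 1.5018
F = (S − I)·e^(rT) = (33.91 − 1.5018) · e^(0.0541·18/12)
= 32.4082 · e^0.081150 = 32.4082 × 1.084534 = ₹35.15

₹35.15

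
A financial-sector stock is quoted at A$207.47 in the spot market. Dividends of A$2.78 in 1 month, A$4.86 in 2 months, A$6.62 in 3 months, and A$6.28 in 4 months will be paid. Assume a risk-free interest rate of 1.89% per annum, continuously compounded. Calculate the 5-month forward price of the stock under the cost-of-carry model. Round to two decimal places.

A$188.50

PV(dividends) I = 2.78·e^(−0.0189·1/12) + 4.86·e^(−0.0189·2/12) + 6.62·e^(−0.0189·3/12) + 6.28·e^(−0.0189·4/12)
I = 2.7756 + 4.8447 + 6.5888 + 6.2406 = 20.4497
F = (S − I)·e^(rT) = (207.47 − 20.4497) · e^(0.0189·5/12)
= 187.0203 · e^0.007875 = 187.0203 × 1.007906 = A$188.50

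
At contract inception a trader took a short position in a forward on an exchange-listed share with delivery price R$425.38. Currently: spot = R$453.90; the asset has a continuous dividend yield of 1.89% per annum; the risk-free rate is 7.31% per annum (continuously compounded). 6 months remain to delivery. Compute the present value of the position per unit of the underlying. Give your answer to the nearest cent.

-R$39.52

Current fair forward for the remaining 6 months: F = S·e^((r − q)·T), (r − q) = 0.0731 − 0.0189 = 0.0542
F = 453.90 · e^(0.0542 × 6/12) = 453.90 × 1.027471 = 466.3691
Value of long forward = (F − K)·e^(−rT) = (466.3691 − 425.38) · e^(−0.0731·6/12)
= 40.9891 × 0.964110 = 39.52
Short position value = −(long value) = -R$39.52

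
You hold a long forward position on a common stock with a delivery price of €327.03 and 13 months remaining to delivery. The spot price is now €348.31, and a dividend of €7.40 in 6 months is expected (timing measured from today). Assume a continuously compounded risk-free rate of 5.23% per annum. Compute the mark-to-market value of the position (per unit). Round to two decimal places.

€32.08

PV(remaining dividends) I = 7.40·e^(−0.0523·6/12) = 7.2090
Current forward F = (S − I)·e^(rT) = (348.31 − 7.2090)·e^(0.0523·13/12) = 341.1010 × 1.058294 = 360.9851
Value (long) = (F − K)·e^(−rT) = (360.9851 − 327.03) × 0.944917 = 32.0848
Value = €32.08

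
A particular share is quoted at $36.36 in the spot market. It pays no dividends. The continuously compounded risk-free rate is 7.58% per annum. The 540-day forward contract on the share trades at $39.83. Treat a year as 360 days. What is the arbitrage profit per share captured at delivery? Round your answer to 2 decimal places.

Fair forward: F* = S·e^(carry·T), with carry = r = 0.0758
F* = 36.36 · e^(0.0758 × 540/360) = 36.36 · e^0.113700 = 36.36 × 1.120416 = $40.7383
Market $39.83 < fair $40.7383: forward underpriced → reverse cash-and-carry (short spot, go long the forward).
At maturity, profit = |F_mkt − F*| = |39.83 − 40.7383| = $0.91 per share

$0.91 per share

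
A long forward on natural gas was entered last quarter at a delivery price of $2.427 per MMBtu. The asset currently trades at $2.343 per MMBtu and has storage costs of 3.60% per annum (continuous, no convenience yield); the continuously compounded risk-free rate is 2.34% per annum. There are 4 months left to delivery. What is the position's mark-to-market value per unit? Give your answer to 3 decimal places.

Current fair forward for the remaining 4 months: F = S·e^((r + u)·T), (r + u) = 0.0234 + 0.0360 = 0.0594
F = 2.343 · e^(0.0594 × 4/12) = 2.343 × 1.019997 = 2.3899
Value of long forward = (F − K)·e^(−rT) = (2.3899 − 2.427) · e^(−0.0234·4/12)
= -0.0371 × 0.992230 = -0.037

-$0.037 per MMBtu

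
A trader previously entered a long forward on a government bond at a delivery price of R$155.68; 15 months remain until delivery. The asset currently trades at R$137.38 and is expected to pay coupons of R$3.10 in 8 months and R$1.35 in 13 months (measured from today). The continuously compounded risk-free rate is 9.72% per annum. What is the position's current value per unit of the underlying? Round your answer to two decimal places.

PV(remaining coupons) I = 3.10·e^(−0.0972·8/12) + 1.35·e^(−0.0972·13/12) = 4.1206
Current forward F = (S − I)·e^(rT) = (137.38 − 4.1206)·e^(0.0972·15/12) = 133.2594 × 1.129189 = 150.4750
Value (long) = (F − K)·e^(−rT) = (150.4750 − 155.68) × 0.885591 = -4.6095
Value = -R$4.61

-R$4.61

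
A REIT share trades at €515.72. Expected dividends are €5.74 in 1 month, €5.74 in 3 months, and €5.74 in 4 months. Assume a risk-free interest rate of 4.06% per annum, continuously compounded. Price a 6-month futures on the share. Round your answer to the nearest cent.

€508.88

PV(dividends) I = 5.74·e^(−0.0406·1/12) + 5.74·e^(−0.0406·3/12) + 5.74·e^(−0.0406·4/12)
I = 5.7206 + 5.6820 + 5.6628 = 17.0654
F = (S − I)·e^(rT) = (515.72 − 17.0654) · e^(0.0406·6/12)
= 498.6546 · e^0.020300 = 498.6546 × 1.020507 = €508.88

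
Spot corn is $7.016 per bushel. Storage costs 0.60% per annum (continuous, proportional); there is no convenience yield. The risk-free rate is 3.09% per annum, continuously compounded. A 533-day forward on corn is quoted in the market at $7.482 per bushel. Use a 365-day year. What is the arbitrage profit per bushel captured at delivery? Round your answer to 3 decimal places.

$0.078 per bushel

Fair forward: F* = S·e^(carry·T), with carry = (r + u) = 0.0309 + 0.0060 = 0.0369
F* = 7.016 · e^(0.0369 × 533/365) = 7.016 · e^0.053884 = 7.016 × 1.055362 = $7.4044
Market $7.482 > fair $7.4044: forward overpriced → cash-and-carry (buy spot, short the forward).
At maturity, profit = |F_mkt − F*| = |7.482 − 7.4044| = $0.078 per bushel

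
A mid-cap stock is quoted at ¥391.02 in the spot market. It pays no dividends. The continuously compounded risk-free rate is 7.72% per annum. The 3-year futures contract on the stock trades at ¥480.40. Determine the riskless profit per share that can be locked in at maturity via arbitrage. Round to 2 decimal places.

Fair futures: F* = S·e^(carry·T), with carry = r = 0.0772
F* = 391.02 · e^(0.0772 × 3) = 391.02 · e^0.231600 = 391.02 × 1.260615 = ¥492.9257
Market ¥480.40 < fair ¥492.9257: forward underpriced → reverse cash-and-carry (short spot, go long the forward).
At maturity, profit = |F_mkt − F*| = |480.40 − 492.9257| = ¥12.53 per share

¥12.53 per share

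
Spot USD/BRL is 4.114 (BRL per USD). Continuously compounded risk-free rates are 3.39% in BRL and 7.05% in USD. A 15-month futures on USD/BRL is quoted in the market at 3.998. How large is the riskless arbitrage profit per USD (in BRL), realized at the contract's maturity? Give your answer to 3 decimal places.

0.068 per USD (in BRL)

Fair futures: F* = S·e^(carry·T), with carry = (r_BRL − r_USD) = 0.0339 − 0.0705 = -0.0366
F* = 4.114 · e^(-0.0366 × 15/12) = 4.114 · e^-0.045750 = 4.114 × 0.955281 = 3.9300
Market 3.998 > fair 3.9300: forward overpriced → cash-and-carry (buy spot, short the forward).
At maturity, profit = |F_mkt − F*| = |3.998 − 3.9300| = 0.068 per USD (in BRL)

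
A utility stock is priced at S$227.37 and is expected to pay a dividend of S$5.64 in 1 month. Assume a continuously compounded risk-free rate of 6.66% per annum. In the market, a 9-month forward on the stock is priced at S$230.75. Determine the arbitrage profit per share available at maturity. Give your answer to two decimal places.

PV(dividends) I = 5.64·e^(−0.0666·1/12) = 5.6088
Fair forward F* = (S − I)·e^(rT) = (227.37 − 5.6088)·e^0.049950 = 221.7612 × 1.051219 = 233.1196
Market S$230.75 < fair 233.1196: forward underpriced → reverse cash-and-carry (short the stock, invest proceeds at r, pay the dividends, go long the forward).
Profit at T = |F_mkt − F*| = |230.75 − 233.1196| = S$2.37 per share

S$2.37 per share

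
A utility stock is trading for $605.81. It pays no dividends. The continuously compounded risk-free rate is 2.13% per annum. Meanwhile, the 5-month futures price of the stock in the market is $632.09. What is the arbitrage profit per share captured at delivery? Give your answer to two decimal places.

Fair futures: F* = S·e^(carry·T), with carry = r = 0.0213
F* = 605.81 · e^(0.0213 × 5/12) = 605.81 · e^0.008875 = 605.81 × 1.008914 = $611.2102
Market $632.09 > fair $611.2102: forward overpriced → cash-and-carry (buy spot, short the forward).
At maturity, profit = |F_mkt − F*| = |632.09 − 611.2102| = $20.88 per share

$20.88 per share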